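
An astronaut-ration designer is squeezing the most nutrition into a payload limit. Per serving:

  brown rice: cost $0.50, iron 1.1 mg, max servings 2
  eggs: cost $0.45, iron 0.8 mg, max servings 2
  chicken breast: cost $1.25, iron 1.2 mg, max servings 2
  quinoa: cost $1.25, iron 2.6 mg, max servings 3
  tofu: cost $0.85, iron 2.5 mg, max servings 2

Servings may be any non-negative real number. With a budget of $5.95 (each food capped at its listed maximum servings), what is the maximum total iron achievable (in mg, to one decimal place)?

Iron per dollar: tofu 2.941, brown rice 2.2, quinoa 2.08, eggs 1.778, chicken breast 0.96.
Take 2 servings of tofu: spends $1.70, +5.0 mg iron (running total 5.0 mg).
Take 2 servings of brown rice: spends $1.00, +2.2 mg iron (running total 7.2 mg).
Take 2.6 servings of quinoa: spends $3.25, +6.8 mg iron (running total 14.0 mg).
Filling greedily by iron-per-dollar is optimal for one linear limit, giving 14.0 mg.

14.0 mg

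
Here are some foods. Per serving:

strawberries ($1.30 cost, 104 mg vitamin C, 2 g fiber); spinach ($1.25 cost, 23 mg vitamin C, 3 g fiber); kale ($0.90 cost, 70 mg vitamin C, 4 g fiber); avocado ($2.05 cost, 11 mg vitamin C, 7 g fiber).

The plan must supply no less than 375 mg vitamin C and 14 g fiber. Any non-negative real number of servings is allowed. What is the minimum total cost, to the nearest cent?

$4.75

strawberries only: max(375/104, 14/2) = 7 servings → $9.10.
spinach only: max(375/23, 14/3) = 16.3 servings → $20.38.
kale only: max(375/70, 14/4) = 5.357 servings → $4.82.
avocado only: max(375/11, 14/7) = 34.09 servings → $69.89.
strawberries + spinach with both tight: 3.019 servings and 2.654 servings → $7.24.
strawberries + kale with both tight: 1.884 servings and 2.558 servings → $4.75.
strawberries + avocado with both tight: 3.5 servings and 1 serving → $6.60.
spinach + kale with both targets exact would need a negative amount; discard.
spinach + avocado: intersection lies outside the first quadrant.
kale + avocado: intersection lies outside the first quadrant.
The minimum over all feasible corners is $4.75.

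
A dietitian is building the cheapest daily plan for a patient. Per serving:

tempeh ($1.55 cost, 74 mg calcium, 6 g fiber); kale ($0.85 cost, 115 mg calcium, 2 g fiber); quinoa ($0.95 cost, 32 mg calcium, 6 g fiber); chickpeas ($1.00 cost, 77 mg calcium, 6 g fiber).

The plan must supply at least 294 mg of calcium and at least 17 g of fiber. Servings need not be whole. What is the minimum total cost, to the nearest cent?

$3.27

tempeh only: max(294/74, 17/6) = 3.973 servings → $6.16.
kale only: max(294/115, 17/2) = 8.5 servings → $7.22.
quinoa only: max(294/32, 17/6) = 9.188 servings → $8.73.
chickpeas only: max(294/77, 17/6) = 3.818 servings → $3.82.
tempeh + kale with both tight: 2.522 servings and 0.9336 servings → $4.70.
tempeh + quinoa with both targets exact would need a negative amount; discard.
tempeh + chickpeas with both targets exact would need a negative amount; discard.
kale + quinoa with both tight: 1.949 servings and 2.184 servings → $3.73.
kale + chickpeas with both tight: 0.8489 servings and 2.55 servings → $3.27.
quinoa + chickpeas with both targets exact would need a negative amount; discard.
Cheapest feasible corner: $3.27.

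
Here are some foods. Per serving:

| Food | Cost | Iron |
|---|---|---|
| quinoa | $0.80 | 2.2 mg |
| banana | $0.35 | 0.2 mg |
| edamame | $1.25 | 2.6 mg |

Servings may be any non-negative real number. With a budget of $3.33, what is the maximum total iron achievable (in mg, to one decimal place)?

9.2 mg

Iron per dollar: quinoa 2.75, edamame 2.08, banana 0.5714.
With no serving limits, spend the whole cost allowance on quinoa: $3.33 / $0.80 × 2.2 mg = 9.2 mg.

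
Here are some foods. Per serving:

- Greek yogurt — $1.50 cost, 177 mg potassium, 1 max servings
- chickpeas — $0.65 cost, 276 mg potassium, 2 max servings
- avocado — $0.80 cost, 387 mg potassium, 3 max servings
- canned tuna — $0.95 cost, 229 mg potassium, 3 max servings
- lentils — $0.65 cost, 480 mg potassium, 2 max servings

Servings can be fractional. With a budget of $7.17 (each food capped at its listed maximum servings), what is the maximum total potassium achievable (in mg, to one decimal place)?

3196.1 mg

Potassium per dollar: lentils 738.5, avocado 483.8, chickpeas 424.6, canned tuna 241.1, Greek yogurt 118.
Take 2 servings of lentils: spends $1.30, +960.0 mg potassium (running total 960.0 mg).
Take 3 servings of avocado: spends $2.40, +1161.0 mg potassium (running total 2121.0 mg).
Take 2 servings of chickpeas: spends $1.30, +552.0 mg potassium (running total 2673.0 mg).
Take 2.284 servings of canned tuna: spends $2.17, +523.1 mg potassium (running total 3196.1 mg).
Filling greedily by potassium-per-dollar is optimal for one linear limit, giving 3196.1 mg.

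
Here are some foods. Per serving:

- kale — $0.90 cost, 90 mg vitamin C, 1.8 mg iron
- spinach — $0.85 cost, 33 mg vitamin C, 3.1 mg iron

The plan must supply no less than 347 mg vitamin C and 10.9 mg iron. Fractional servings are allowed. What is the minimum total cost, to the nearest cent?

Minimising a linear cost over {vitamin C ≥ 347, iron ≥ 10.9, servings ≥ 0} — the optimum is at a vertex, using one or two foods.
kale only: max(347/90, 10.9/1.8) = 6.056 servings → $5.45.
spinach only: max(347/33, 10.9/3.1) = 10.52 servings → $8.94.
kale + spinach with both tight: 3.26 servings and 1.623 servings → $4.31.
Cheapest feasible corner: $4.31.

$4.31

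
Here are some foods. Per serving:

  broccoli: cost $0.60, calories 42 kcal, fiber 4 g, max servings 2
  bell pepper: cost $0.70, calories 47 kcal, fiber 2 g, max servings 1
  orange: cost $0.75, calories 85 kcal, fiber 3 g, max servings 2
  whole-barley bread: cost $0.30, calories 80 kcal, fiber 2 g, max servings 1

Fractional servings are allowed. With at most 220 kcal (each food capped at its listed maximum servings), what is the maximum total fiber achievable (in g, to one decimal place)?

Fiber per kcal: broccoli 0.09524, bell pepper 0.04255, orange 0.03529, whole-barley bread 0.025.
Take 2 servings of broccoli: uses 84 kcal, +8.0 g fiber (running total 8.0 g).
Take 1 serving of bell pepper: uses 47 kcal, +2.0 g fiber (running total 10.0 g).
Take 1.047 servings of orange: uses 89 kcal, +3.1 g fiber (running total 13.1 g).
Filling greedily by fiber-per-kcal is optimal for one linear limit, giving 13.1 g.

13.1 g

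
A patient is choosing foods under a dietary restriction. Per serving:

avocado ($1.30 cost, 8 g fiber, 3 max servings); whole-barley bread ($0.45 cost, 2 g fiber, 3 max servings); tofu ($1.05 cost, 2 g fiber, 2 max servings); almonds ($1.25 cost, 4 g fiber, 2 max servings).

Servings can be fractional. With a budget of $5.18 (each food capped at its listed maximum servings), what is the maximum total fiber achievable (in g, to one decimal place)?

Fiber per dollar: avocado 6.154, whole-barley bread 4.444, almonds 3.2, tofu 1.905.
Take 3 servings of avocado: spends $3.90, +24.0 g fiber (running total 24.0 g).
Take 2.844 servings of whole-barley bread: spends $1.28, +5.7 g fiber (running total 29.7 g).
Greedy by best ratio exhausts the cost allowance optimally: 29.7 g.

29.7 g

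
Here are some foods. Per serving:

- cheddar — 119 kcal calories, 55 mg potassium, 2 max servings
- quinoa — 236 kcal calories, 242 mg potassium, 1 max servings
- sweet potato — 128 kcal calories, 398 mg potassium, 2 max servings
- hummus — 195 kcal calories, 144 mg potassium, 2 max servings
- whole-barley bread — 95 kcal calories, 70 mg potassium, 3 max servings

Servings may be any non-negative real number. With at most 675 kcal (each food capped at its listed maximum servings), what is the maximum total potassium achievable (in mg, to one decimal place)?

Potassium per kcal: sweet potato 3.109, quinoa 1.025, hummus 0.7385, whole-barley bread 0.7368, cheddar 0.4622.
Take 2 servings of sweet potato: uses 256 kcal, +796.0 mg potassium (running total 796.0 mg).
Take 1 serving of quinoa: uses 236 kcal, +242.0 mg potassium (running total 1038.0 mg).
Take 0.9385 servings of hummus: uses 183 kcal, +135.1 mg potassium (running total 1173.1 mg).
Filling greedily by potassium-per-kcal is optimal for one linear limit, giving 1173.1 mg.

1173.1 mg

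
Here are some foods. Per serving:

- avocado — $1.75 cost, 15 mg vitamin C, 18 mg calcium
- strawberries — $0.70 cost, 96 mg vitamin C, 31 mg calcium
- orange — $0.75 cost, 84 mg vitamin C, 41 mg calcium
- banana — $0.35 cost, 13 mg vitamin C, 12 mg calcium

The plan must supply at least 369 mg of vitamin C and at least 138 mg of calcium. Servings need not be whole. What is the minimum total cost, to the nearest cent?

Compare the cost at each extreme point of the feasible region.
avocado only: max(369/15, 138/18) = 24.6 servings → $43.05.
strawberries only: max(369/96, 138/31) = 4.452 servings → $3.12.
orange only: max(369/84, 138/41) = 4.393 servings → $3.29.
banana only: max(369/13, 138/12) = 28.38 servings → $9.93.
avocado + strawberries with both tight: 1.432 servings and 3.62 servings → $5.04.
avocado + orange with both targets exact would need a negative amount; discard.
avocado + banana: the both-tight solution has a negative serving — not a feasible corner.
strawberries + orange with both tight: 2.655 servings and 1.358 servings → $2.88.
strawberries + banana with both tight: 3.517 servings and 2.415 servings → $3.31.
orange + banana: the both-tight solution has a negative serving — not a feasible corner.
Cheapest feasible corner: $2.88.

$2.88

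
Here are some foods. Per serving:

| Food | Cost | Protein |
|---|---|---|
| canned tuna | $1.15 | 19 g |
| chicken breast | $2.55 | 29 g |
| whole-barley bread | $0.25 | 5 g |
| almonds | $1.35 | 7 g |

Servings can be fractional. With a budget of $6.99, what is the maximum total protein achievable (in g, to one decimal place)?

Protein per dollar: whole-barley bread 20, canned tuna 16.52, chicken breast 11.37, almonds 5.185.
With no serving limits, spend the whole cost allowance on whole-barley bread: $6.99 / $0.25 × 5 g = 139.8 g.

139.8 g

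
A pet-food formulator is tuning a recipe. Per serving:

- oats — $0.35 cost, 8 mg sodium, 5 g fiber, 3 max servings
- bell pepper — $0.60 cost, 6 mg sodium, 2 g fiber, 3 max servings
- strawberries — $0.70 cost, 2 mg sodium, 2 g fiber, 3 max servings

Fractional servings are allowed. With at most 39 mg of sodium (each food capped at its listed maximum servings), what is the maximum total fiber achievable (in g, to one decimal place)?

24.0 g

Fiber per mg sodium: strawberries 1, oats 0.625, bell pepper 0.3333.
Take 3 servings of strawberries: uses 6 mg sodium, +6.0 g fiber (running total 6.0 g).
Take 3 servings of oats: uses 24 mg sodium, +15.0 g fiber (running total 21.0 g).
Take 1.5 servings of bell pepper: uses 9 mg sodium, +3.0 g fiber (running total 24.0 g).
Greedy by best ratio exhausts the sodium allowance optimally: 24.0 g.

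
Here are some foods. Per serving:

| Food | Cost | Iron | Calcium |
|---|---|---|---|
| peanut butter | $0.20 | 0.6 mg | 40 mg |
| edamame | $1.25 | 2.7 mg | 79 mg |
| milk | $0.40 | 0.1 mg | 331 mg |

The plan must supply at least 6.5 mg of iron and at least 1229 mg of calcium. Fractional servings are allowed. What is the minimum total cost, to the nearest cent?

With two linear requirements the optimum uses one or two foods; enumerate the corners.
peanut butter only: max(6.5/0.6, 1229/40) = 30.73 servings → $6.14.
edamame only: max(6.5/2.7, 1229/79) = 15.56 servings → $19.45.
milk only: max(6.5/0.1, 1229/331) = 65 servings → $26.00.
peanut butter + edamame: the both-tight solution has a negative serving — not a feasible corner.
peanut butter + milk with both tight: 10.42 servings and 2.453 servings → $3.07.
edamame + milk with both tight: 2.29 servings and 3.166 servings → $4.13.
So the least-cost plan costs $3.07.

$3.07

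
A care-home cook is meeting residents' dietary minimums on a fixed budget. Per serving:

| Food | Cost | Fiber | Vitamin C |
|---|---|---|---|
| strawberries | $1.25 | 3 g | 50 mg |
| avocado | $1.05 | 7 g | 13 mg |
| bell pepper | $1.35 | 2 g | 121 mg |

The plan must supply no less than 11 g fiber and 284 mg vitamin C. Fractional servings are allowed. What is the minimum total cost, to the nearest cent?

Check every corner: each single food scaled to meet both minima, and each pair solved so both constraints bind.
strawberries only: max(11/3, 284/50) = 5.68 servings → $7.10.
avocado only: max(11/7, 284/13) = 21.85 servings → $22.94.
bell pepper only: max(11/2, 284/121) = 5.5 servings → $7.42.
strawberries + avocado: the both-tight solution has a negative serving — not a feasible corner.
strawberries + bell pepper with both tight: 2.901 servings and 1.148 servings → $5.18.
avocado + bell pepper with both tight: 0.9294 servings and 2.247 servings → $4.01.
Cheapest feasible corner: $4.01.

$4.01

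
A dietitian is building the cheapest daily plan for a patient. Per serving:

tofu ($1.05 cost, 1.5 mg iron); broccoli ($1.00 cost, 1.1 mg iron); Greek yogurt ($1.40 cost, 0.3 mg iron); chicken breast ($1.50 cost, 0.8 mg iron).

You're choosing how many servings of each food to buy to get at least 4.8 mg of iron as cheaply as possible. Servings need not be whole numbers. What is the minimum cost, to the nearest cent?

$3.36

Cost per mg of iron: tofu $0.7000, broccoli $0.9091, chicken breast $1.8750, Greek yogurt $4.6667.
With no serving limits, use only tofu: 4.8 mg / 1.5 mg = 3.2 servings × $1.05 = $3.36.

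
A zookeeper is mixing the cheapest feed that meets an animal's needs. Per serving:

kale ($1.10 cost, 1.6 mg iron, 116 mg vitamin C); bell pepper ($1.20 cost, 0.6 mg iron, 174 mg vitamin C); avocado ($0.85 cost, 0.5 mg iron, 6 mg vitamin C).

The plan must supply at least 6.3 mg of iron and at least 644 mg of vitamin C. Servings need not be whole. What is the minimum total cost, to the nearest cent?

$5.46

An LP optimum is at a vertex; with two nutrient constraints at most two foods are used. Check each candidate.
kale only: max(6.3/1.6, 644/116) = 5.552 servings → $6.11.
bell pepper only: max(6.3/0.6, 644/174) = 10.5 servings → $12.60.
avocado only: max(6.3/0.5, 644/6) = 107.3 servings → $91.23.
kale + bell pepper with both tight: 3.399 servings and 1.435 servings → $5.46.
kale + avocado: the both-tight solution has a negative serving — not a feasible corner.
bell pepper + avocado with both tight: 3.408 servings and 8.511 servings → $11.32.
So the least-cost plan costs $5.46.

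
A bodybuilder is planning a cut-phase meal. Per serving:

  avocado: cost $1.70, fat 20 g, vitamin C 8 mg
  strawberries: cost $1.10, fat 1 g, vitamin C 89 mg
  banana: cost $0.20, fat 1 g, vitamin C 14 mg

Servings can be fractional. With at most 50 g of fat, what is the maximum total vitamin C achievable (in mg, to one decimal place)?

4450.0 mg

Vitamin C per g fat: strawberries 89, banana 14, avocado 0.4.
With no serving limits, spend the whole fat allowance on strawberries: 50 g / 1 g × 89 mg = 4450.0 mg.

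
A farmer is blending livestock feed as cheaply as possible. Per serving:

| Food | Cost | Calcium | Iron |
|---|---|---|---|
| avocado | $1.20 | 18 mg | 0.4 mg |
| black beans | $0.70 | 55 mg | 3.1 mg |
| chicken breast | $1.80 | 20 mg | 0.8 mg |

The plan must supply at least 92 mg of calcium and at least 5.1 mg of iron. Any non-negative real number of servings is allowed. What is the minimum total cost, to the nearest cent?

$1.17

Compare the cost at each extreme point of the feasible region.
avocado only: max(92/18, 5.1/0.4) = 12.75 servings → $15.30.
black beans only: max(92/55, 5.1/3.1) = 1.673 servings → $1.17.
chicken breast only: max(92/20, 5.1/0.8) = 6.375 servings → $11.47.
avocado + black beans with both tight: 0.1391 servings and 1.627 servings → $1.31.
avocado + chicken breast: the both-tight solution has a negative serving — not a feasible corner.
black beans + chicken breast with both tight: 1.578 servings and 0.2611 servings → $1.57.
So the least-cost plan costs $1.17.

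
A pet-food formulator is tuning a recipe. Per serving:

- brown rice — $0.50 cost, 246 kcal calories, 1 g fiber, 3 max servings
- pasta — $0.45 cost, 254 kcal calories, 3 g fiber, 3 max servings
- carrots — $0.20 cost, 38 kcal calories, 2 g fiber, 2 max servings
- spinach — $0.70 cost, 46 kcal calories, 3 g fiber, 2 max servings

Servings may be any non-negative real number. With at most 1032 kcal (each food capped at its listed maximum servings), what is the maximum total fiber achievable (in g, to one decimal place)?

19.4 g

Fiber per kcal: spinach 0.06522, carrots 0.05263, pasta 0.01181, brown rice 0.004065.
Take 2 servings of spinach: uses 92 kcal, +6.0 g fiber (running total 6.0 g).
Take 2 servings of carrots: uses 76 kcal, +4.0 g fiber (running total 10.0 g).
Take 3 servings of pasta: uses 762 kcal, +9.0 g fiber (running total 19.0 g).
Take 0.4146 servings of brown rice: uses 102 kcal, +0.4 g fiber (running total 19.4 g).
Filling greedily by fiber-per-kcal is optimal for one linear limit, giving 19.4 g.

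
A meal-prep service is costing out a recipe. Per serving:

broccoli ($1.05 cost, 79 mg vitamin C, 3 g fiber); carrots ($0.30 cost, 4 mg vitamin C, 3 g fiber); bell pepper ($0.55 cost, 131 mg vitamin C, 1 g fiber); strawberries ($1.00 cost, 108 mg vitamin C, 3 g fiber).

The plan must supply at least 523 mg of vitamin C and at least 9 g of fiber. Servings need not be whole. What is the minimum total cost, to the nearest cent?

$2.67

Check every corner: each single food scaled to meet both minima, and each pair solved so both constraints bind.
broccoli only: max(523/79, 9/3) = 6.62 servings → $6.95.
carrots only: max(523/4, 9/3) = 130.8 servings → $39.23.
bell pepper only: max(523/131, 9/1) = 9 servings → $4.95.
strawberries only: max(523/108, 9/3) = 4.843 servings → $4.84.
broccoli + carrots: the both-tight solution has a negative serving — not a feasible corner.
broccoli + bell pepper with both tight: 2.089 servings and 2.732 servings → $3.70.
broccoli + strawberries with both targets exact would need a negative amount; discard.
carrots + bell pepper with both tight: 1.686 servings and 3.941 servings → $2.67.
carrots + strawberries: the both-tight solution has a negative serving — not a feasible corner.
bell pepper + strawberries with both tight: 2.095 servings and 2.302 servings → $3.45.
Cheapest feasible corner: $2.67.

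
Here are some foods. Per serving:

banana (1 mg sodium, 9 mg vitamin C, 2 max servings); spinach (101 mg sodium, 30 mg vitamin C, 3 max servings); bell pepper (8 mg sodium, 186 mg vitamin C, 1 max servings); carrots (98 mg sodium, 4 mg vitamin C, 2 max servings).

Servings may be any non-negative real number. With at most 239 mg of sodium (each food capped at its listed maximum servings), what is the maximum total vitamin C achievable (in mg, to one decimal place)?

272.0 mg

Vitamin C per mg sodium: bell pepper 23.25, banana 9, spinach 0.297, carrots 0.04082.
Take 1 serving of bell pepper: uses 8 mg sodium, +186.0 mg vitamin C (running total 186.0 mg).
Take 2 servings of banana: uses 2 mg sodium, +18.0 mg vitamin C (running total 204.0 mg).
Take 2.267 servings of spinach: uses 229 mg sodium, +68.0 mg vitamin C (running total 272.0 mg).
Greedy by best ratio exhausts the sodium allowance optimally: 272.0 mg.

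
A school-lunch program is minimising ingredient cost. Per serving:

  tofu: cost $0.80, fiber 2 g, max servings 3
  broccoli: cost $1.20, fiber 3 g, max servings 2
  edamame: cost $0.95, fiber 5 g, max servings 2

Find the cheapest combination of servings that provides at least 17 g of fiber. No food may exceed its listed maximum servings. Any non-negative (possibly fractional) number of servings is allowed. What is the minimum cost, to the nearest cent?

$4.70

Cost per g of fiber: edamame $0.1900, tofu $0.4000, broccoli $0.4000.
Take 2 servings of edamame: +10.0 g fiber for $1.90 (total $1.90, still need 7.0 g).
Take 3 servings of tofu: +6.0 g fiber for $2.40 (total $4.30, still need 1.0 g).
Take 0.3333 servings of broccoli: +1.0 g fiber for $0.40 (total $4.70, still need 0.0 g).
Greedy by cheapest-per-g is optimal for a single linear constraint, so the minimum cost is $4.70.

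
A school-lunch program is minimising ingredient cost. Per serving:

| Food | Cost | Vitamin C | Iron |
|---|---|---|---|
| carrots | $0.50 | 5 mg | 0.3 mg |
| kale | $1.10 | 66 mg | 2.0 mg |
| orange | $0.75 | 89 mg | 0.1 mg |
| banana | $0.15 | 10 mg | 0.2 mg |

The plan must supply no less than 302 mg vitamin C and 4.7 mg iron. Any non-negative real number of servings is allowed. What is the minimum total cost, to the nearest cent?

$3.78

This is a tiny linear program; its minimum lies at a vertex of the feasible set. List the vertices and price them.
carrots only: max(302/5, 4.7/0.3) = 60.4 servings → $30.20.
kale only: max(302/66, 4.7/2.0) = 4.576 servings → $5.03.
orange only: max(302/89, 4.7/0.1) = 47 servings → $35.25.
banana only: max(302/10, 4.7/0.2) = 30.2 servings → $4.53.
carrots + kale: intersection lies outside the first quadrant.
carrots + orange with both tight: 14.81 servings and 2.561 servings → $9.33.
carrots + banana: intersection lies outside the first quadrant.
kale + orange with both tight: 2.264 servings and 1.714 servings → $3.78.
kale + banana with both targets exact would need a negative amount; discard.
orange + banana with both tight: 0.7976 servings and 23.1 servings → $4.06.
Cheapest feasible corner: $3.78.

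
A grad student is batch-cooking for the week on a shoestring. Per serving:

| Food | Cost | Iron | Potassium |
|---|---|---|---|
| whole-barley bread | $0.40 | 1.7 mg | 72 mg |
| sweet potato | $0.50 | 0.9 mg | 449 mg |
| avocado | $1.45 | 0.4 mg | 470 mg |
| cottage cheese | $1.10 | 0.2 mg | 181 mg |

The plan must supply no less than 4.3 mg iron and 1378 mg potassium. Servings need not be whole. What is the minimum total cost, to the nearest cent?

The cheapest plan sits at a corner of the feasible region — with two constraints it uses at most two foods.
whole-barley bread only: max(4.3/1.7, 1378/72) = 19.14 servings → $7.66.
sweet potato only: max(4.3/0.9, 1378/449) = 4.778 servings → $2.39.
avocado only: max(4.3/0.4, 1378/470) = 10.75 servings → $15.59.
cottage cheese only: max(4.3/0.2, 1378/181) = 21.5 servings → $23.65.
whole-barley bread + sweet potato with both tight: 0.9885 servings and 2.911 servings → $1.85.
whole-barley bread + avocado with both tight: 1.908 servings and 2.64 servings → $4.59.
whole-barley bread + cottage cheese with both tight: 1.714 servings and 6.931 servings → $8.31.
sweet potato + avocado: intersection lies outside the first quadrant.
sweet potato + cottage cheese: the both-tight solution has a negative serving — not a feasible corner.
avocado + cottage cheese: intersection lies outside the first quadrant.
Cheapest feasible corner: $1.85.

$1.85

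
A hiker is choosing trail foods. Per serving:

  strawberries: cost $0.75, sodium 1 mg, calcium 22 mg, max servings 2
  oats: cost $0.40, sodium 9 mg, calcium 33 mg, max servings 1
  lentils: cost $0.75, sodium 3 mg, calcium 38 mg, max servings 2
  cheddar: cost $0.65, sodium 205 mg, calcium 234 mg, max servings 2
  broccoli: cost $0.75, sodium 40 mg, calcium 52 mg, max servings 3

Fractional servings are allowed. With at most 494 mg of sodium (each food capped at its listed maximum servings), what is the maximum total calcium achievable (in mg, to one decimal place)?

Calcium per mg sodium: strawberries 22, lentils 12.67, oats 3.667, broccoli 1.3, cheddar 1.141.
Take 2 servings of strawberries: uses 2 mg sodium, +44.0 mg calcium (running total 44.0 mg).
Take 2 servings of lentils: uses 6 mg sodium, +76.0 mg calcium (running total 120.0 mg).
Take 1 serving of oats: uses 9 mg sodium, +33.0 mg calcium (running total 153.0 mg).
Take 3 servings of broccoli: uses 120 mg sodium, +156.0 mg calcium (running total 309.0 mg).
Take 1.741 servings of cheddar: uses 357 mg sodium, +407.5 mg calcium (running total 716.5 mg).
Filling greedily by calcium-per-mg sodium is optimal for one linear limit, giving 716.5 mg.

716.5 mg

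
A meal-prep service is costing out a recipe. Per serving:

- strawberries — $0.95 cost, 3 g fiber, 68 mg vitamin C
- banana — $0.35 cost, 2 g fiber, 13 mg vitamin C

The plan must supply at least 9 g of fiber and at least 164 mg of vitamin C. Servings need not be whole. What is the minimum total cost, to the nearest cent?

For a min-cost LP with two ≥-constraints, a basic feasible solution has at most two positive variables.
strawberries only: max(9/3, 164/68) = 3 servings → $2.85.
banana only: max(9/2, 164/13) = 12.62 servings → $4.42.
strawberries + banana with both tight: 2.175 servings and 1.237 servings → $2.50.
Cheapest feasible corner: $2.50.

$2.50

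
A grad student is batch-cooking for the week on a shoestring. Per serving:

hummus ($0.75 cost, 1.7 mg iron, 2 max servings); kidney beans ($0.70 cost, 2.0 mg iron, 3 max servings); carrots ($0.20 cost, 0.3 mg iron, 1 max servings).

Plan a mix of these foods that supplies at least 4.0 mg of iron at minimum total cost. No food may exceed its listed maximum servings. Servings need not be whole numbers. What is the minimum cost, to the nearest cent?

$1.40

Cost per mg of iron: kidney beans $0.3500, hummus $0.4412, carrots $0.6667.
Take 2 servings of kidney beans: +4.0 mg iron for $1.40 (total $1.40, still need 0.0 mg).
Filling from the cheapest source first is optimal under one linear minimum: $1.40.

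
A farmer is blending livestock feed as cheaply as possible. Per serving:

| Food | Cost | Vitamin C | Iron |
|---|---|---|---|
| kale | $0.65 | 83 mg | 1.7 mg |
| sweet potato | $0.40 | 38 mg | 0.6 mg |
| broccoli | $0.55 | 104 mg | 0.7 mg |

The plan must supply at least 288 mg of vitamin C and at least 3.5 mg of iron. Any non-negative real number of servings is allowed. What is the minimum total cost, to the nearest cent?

$1.81

The cheapest plan sits at a corner of the feasible region — with two constraints it uses at most two foods.
kale only: max(288/83, 3.5/1.7) = 3.47 servings → $2.26.
sweet potato only: max(288/38, 3.5/0.6) = 7.579 servings → $3.03.
broccoli only: max(288/104, 3.5/0.7) = 5 servings → $2.75.
kale + sweet potato with both targets exact would need a negative amount; discard.
kale + broccoli with both tight: 1.368 servings and 1.677 servings → $1.81.
sweet potato + broccoli with both tight: 4.536 servings and 1.112 servings → $2.43.
Cheapest feasible corner: $1.81.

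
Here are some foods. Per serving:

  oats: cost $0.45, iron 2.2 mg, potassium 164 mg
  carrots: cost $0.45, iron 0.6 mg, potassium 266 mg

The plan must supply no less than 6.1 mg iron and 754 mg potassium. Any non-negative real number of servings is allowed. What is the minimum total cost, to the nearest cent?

$1.69

At the optimum either one food covers both requirements or two foods hit both targets exactly; no other combination can be cheaper.
oats only: max(6.1/2.2, 754/164) = 4.598 servings → $2.07.
carrots only: max(6.1/0.6, 754/266) = 10.17 servings → $4.58.
oats + carrots with both tight: 2.404 servings and 1.353 servings → $1.69.
Cheapest feasible corner: $1.69.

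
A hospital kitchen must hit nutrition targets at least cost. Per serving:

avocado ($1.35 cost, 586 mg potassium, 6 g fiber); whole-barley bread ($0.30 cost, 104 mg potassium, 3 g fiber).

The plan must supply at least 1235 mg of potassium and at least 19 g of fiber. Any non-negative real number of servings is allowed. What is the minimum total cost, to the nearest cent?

$3.04

avocado only: max(1235/586, 19/6) = 3.167 servings → $4.28.
whole-barley bread only: max(1235/104, 19/3) = 11.88 servings → $3.56.
avocado + whole-barley bread with both tight: 1.525 servings and 3.284 servings → $3.04.
Cheapest feasible corner: $3.04.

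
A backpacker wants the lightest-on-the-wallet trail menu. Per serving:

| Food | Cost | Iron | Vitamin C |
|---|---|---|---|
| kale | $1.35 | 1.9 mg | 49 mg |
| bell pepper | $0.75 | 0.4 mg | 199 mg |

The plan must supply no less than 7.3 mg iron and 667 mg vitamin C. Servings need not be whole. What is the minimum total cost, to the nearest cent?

$6.37

This is a tiny linear program; its minimum lies at a vertex of the feasible set. List the vertices and price them.
kale only: max(7.3/1.9, 667/49) = 13.61 servings → $18.38.
bell pepper only: max(7.3/0.4, 667/199) = 18.25 servings → $13.69.
kale + bell pepper with both tight: 3.308 servings and 2.537 servings → $6.37.
The minimum over all feasible corners is $6.37.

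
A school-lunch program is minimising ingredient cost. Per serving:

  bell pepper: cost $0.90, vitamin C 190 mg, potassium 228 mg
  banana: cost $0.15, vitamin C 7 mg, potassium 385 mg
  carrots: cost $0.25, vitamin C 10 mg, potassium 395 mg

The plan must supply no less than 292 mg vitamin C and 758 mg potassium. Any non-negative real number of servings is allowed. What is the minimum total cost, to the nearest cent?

$1.51

At the optimum either one food covers both requirements or two foods hit both targets exactly; no other combination can be cheaper.
bell pepper only: max(292/190, 758/228) = 3.325 servings → $2.99.
banana only: max(292/7, 758/385) = 41.71 servings → $6.26.
carrots only: max(292/10, 758/395) = 29.2 servings → $7.30.
bell pepper + banana with both tight: 1.497 servings and 1.082 servings → $1.51.
bell pepper + carrots with both tight: 1.481 servings and 1.064 servings → $1.60.
banana + carrots with both targets exact would need a negative amount; discard.
The minimum over all feasible corners is $1.51.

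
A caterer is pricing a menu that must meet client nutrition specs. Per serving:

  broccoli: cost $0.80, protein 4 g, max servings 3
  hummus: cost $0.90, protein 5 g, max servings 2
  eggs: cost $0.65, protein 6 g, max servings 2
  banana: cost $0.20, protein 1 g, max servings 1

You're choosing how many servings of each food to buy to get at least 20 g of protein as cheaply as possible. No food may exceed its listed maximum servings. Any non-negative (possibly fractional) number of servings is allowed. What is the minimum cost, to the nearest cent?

$2.74

Cost per g of protein: eggs $0.1083, hummus $0.1800, broccoli $0.2000, banana $0.2000.
Take 2 servings of eggs: +12.0 g protein for $1.30 (total $1.30, still need 8.0 g).
Take 1.6 servings of hummus: +8.0 g protein for $1.44 (total $2.74, still need 0.0 g).
Filling from the cheapest source first is optimal under one linear minimum: $2.74.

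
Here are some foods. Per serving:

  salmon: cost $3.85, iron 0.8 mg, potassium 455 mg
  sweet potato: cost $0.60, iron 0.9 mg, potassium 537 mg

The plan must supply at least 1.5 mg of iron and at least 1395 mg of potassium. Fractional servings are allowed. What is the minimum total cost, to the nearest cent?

Two binding constraints pin down two serving amounts, so the optimal mix uses at most two foods. The candidates are each food alone (scaled to the tighter of iron/potassium) and each pair with both constraints tight.
salmon only: max(1.5/0.8, 1395/455) = 3.066 servings → $11.80.
sweet potato only: max(1.5/0.9, 1395/537) = 2.598 servings → $1.56.
salmon + sweet potato: intersection lies outside the first quadrant.
The minimum over all feasible corners is $1.56.

$1.56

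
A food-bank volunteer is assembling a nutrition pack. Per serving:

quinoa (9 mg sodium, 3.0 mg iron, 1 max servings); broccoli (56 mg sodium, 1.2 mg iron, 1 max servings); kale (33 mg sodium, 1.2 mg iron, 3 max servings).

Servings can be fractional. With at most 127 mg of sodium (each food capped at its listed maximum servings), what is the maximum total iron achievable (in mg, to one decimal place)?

Iron per mg sodium: quinoa 0.3333, kale 0.03636, broccoli 0.02143.
Take 1 serving of quinoa: uses 9 mg sodium, +3.0 mg iron (running total 3.0 mg).
Take 3 servings of kale: uses 99 mg sodium, +3.6 mg iron (running total 6.6 mg).
Take 0.3393 servings of broccoli: uses 19 mg sodium, +0.4 mg iron (running total 7.0 mg).
Filling greedily by iron-per-mg sodium is optimal for one linear limit, giving 7.0 mg.

7.0 mg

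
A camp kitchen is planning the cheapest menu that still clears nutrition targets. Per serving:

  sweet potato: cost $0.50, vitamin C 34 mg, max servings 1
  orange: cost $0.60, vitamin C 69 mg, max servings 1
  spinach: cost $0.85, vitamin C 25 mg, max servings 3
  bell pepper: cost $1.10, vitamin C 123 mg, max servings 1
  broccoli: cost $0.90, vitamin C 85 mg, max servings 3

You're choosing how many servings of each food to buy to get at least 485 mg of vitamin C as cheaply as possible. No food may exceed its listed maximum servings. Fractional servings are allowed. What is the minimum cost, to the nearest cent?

$5.04

Cost per mg of vitamin C: orange $0.0087, bell pepper $0.0089, broccoli $0.0106, sweet potato $0.0147, spinach $0.0340.
Take 1 serving of orange: +69.0 mg vitamin C for $0.60 (total $0.60, still need 416.0 mg).
Take 1 serving of bell pepper: +123.0 mg vitamin C for $1.10 (total $1.70, still need 293.0 mg).
Take 3 servings of broccoli: +255.0 mg vitamin C for $2.70 (total $4.40, still need 38.0 mg).
Take 1 serving of sweet potato: +34.0 mg vitamin C for $0.50 (total $4.90, still need 4.0 mg).
Take 0.16 servings of spinach: +4.0 mg vitamin C for $0.14 (total $5.04, still need 0.0 mg).
Filling from the cheapest source first is optimal under one linear minimum: $5.04.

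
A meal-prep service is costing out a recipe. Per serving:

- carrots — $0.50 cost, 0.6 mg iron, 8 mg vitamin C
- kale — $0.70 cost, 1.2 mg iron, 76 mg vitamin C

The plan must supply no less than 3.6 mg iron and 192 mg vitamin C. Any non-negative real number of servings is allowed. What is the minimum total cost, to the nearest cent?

A basic optimal solution has at most two foods positive. Try each food alone and each pair with both targets met exactly.
carrots only: max(3.6/0.6, 192/8) = 24 servings → $12.00.
kale only: max(3.6/1.2, 192/76) = 3 servings → $2.10.
carrots + kale with both tight: 1.2 servings and 2.4 servings → $2.28.
So the least-cost plan costs $2.10.

$2.10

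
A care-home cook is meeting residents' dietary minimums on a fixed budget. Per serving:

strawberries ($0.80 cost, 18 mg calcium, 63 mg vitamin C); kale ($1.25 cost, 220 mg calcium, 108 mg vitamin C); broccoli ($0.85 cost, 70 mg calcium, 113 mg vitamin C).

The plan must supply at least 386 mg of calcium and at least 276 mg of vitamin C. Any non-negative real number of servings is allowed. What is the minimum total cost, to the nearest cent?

$2.69

For a min-cost LP with two ≥-constraints, a basic feasible solution has at most two positive variables.
strawberries only: max(386/18, 276/63) = 21.44 servings → $17.16.
kale only: max(386/220, 276/108) = 2.556 servings → $3.19.
broccoli only: max(386/70, 276/113) = 5.514 servings → $4.69.
strawberries + kale with both tight: 1.597 servings and 1.624 servings → $3.31.
strawberries + broccoli: the both-tight solution has a negative serving — not a feasible corner.
kale + broccoli with both tight: 1.405 servings and 1.1 servings → $2.69.
So the least-cost plan costs $2.69.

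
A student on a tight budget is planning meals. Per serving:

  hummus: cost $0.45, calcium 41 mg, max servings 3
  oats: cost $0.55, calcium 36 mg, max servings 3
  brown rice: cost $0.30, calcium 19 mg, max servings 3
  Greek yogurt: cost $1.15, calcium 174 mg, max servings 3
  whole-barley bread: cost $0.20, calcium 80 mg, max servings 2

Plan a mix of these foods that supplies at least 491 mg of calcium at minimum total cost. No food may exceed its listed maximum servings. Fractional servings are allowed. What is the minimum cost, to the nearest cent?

$2.59

Cost per mg of calcium: whole-barley bread $0.0025, Greek yogurt $0.0066, hummus $0.0110, oats $0.0153, brown rice $0.0158.
Take 2 servings of whole-barley bread: +160.0 mg calcium for $0.40 (total $0.40, still need 331.0 mg).
Take 1.902 servings of Greek yogurt: +331.0 mg calcium for $2.19 (total $2.59, still need 0.0 mg).
Filling from the cheapest source first is optimal under one linear minimum: $2.59.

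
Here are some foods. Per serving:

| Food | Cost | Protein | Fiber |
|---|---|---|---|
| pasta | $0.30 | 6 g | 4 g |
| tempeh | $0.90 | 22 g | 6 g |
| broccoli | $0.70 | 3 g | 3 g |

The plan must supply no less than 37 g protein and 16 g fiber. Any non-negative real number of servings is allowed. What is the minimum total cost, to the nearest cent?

$1.65

At the optimum either one food covers both requirements or two foods hit both targets exactly; no other combination can be cheaper.
pasta only: max(37/6, 16/4) = 6.167 servings → $1.85.
tempeh only: max(37/22, 16/6) = 2.667 servings → $2.40.
broccoli only: max(37/3, 16/3) = 12.33 servings → $8.63.
pasta + tempeh with both tight: 2.5 servings and 1 serving → $1.65.
pasta + broccoli: the both-tight solution has a negative serving — not a feasible corner.
tempeh + broccoli with both tight: 1.312 servings and 2.708 servings → $3.08.
Cheapest feasible corner: $1.65.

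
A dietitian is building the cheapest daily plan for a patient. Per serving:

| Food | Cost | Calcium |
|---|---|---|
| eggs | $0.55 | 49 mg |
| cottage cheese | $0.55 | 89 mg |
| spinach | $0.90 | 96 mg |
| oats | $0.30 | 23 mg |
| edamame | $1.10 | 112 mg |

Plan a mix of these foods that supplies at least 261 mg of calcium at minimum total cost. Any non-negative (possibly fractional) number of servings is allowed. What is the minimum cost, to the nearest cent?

Cost per mg of calcium: cottage cheese $0.0062, spinach $0.0094, edamame $0.0098, eggs $0.0112, oats $0.0130.
With no serving limits, use only cottage cheese: 261 mg / 89 mg = 2.933 servings × $0.55 = $1.61.

$1.61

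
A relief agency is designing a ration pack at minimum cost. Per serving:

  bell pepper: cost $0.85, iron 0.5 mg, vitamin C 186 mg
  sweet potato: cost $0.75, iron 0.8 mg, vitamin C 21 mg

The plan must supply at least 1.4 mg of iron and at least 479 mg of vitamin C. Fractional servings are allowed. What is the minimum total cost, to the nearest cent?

The cheapest plan sits at a corner of the feasible region — with two constraints it uses at most two foods.
bell pepper only: max(1.4/0.5, 479/186) = 2.8 servings → $2.38.
sweet potato only: max(1.4/0.8, 479/21) = 22.81 servings → $17.11.
bell pepper + sweet potato with both tight: 2.558 servings and 0.1511 servings → $2.29.
So the least-cost plan costs $2.29.

$2.29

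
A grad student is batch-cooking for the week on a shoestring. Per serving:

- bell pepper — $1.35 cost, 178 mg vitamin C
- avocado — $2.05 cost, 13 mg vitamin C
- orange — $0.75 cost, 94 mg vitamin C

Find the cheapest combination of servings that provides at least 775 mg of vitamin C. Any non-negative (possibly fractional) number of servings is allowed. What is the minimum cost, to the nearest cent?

Cost per mg of vitamin C: bell pepper $0.0076, orange $0.0080, avocado $0.1577.
With no serving limits, use only bell pepper: 775 mg / 178 mg = 4.354 servings × $1.35 = $5.88.

$5.88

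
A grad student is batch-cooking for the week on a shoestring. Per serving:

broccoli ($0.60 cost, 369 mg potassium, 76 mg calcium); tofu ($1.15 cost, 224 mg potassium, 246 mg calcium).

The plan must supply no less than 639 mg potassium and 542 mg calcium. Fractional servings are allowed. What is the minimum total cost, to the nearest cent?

$2.65

An LP optimum is at a vertex; with two nutrient constraints at most two foods are used. Check each candidate.
broccoli only: max(639/369, 542/76) = 7.132 servings → $4.28.
tofu only: max(639/224, 542/246) = 2.853 servings → $3.28.
broccoli + tofu with both tight: 0.4852 servings and 2.053 servings → $2.65.
Cheapest feasible corner: $2.65.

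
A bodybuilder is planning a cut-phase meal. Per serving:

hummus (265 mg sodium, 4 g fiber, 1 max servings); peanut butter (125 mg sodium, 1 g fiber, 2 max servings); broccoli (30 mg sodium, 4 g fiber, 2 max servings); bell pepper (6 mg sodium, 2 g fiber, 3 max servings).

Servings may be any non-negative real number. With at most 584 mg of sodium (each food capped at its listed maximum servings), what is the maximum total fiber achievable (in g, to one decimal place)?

Fiber per mg sodium: bell pepper 0.3333, broccoli 0.1333, hummus 0.01509, peanut butter 0.008.
Take 3 servings of bell pepper: uses 18 mg sodium, +6.0 g fiber (running total 6.0 g).
Take 2 servings of broccoli: uses 60 mg sodium, +8.0 g fiber (running total 14.0 g).
Take 1 serving of hummus: uses 265 mg sodium, +4.0 g fiber (running total 18.0 g).
Take 1.928 servings of peanut butter: uses 241 mg sodium, +1.9 g fiber (running total 19.9 g).
Greedy by best ratio exhausts the sodium allowance optimally: 19.9 g.

19.9 g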